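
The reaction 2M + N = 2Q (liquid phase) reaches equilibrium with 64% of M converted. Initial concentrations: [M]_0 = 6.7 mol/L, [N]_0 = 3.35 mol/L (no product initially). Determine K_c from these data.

K_c = 2.62 L/mol

Let X = conversion of M.
Concentrations: [M] = 6.7 − 6.7X; [N] = 3.35 − 3.35X; [Q] = 6.7X.
At X = 0.64: [M] = 2.41, [N] = 1.21, [Q] = 4.29.
K_c = [Q]^2 / ([M]^2 [N]) = 2.62 L/mol.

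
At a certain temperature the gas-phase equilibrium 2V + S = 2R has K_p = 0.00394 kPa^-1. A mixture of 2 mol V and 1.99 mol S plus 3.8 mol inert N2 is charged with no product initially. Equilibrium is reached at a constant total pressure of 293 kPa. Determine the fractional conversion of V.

X = 0.336

Basis: 2 mol V initially; let X = conversion of V. Extent ξ = X.
Mole table: n_V = 2 − 2X; n_S = 1.99 − X; n_R = 2X; n_I = 3.8 (inert).
Summing: n_T = 7.79 − X.
With p_i = (n_i/n_T)P, K_p = p_R^2 / (p_V^2 p_S).
Setting this equal to 0.00394 kPa^-1 and taking the physical root (0 < X < 1) gives X = 0.336.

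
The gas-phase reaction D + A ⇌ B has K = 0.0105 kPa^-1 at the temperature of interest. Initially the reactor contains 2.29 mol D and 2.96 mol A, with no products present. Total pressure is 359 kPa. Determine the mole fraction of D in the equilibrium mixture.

y_D = 0.234

Basis: 2.29 mol D initially; let X = conversion of D. Extent ξ = 2.29X.
Moles: n_D = 2.29 − 2.29X; n_A = 2.96 − 2.29X; n_B = 2.29X.
Summing: n_T = 5.25 − 2.29X.
Mole fractions y_i = n_i/n_T; K = p_B / (p_D p_A) with p_i = y_i·P.
This yields a degree-2 equation in X; solving on (0,1), X = 0.606.
Then n_D = 0.903, n_T = 3.86, so y_D = 0.234.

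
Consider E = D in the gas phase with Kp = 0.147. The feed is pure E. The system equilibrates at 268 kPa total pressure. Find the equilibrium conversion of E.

Basis: 1 mol E initially; let X = conversion of E. Extent ξ = X.
At extent ξ: n_E = 1 − X; n_D = X.
Total moles n_T = 1 (Δν = 0, constant).
y_i = n_i/n_T, p_i = y_i·P. Kp = p_D / (p_E).
Equating to 0.147 and solving on 0 < X < 1: X = 0.128.

X = 0.128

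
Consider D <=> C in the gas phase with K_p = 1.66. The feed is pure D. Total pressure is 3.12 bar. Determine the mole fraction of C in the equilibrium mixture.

y_C = 0.624

Let X = conversion of D (basis 1 mol D); extent of reaction ξ = X.
Mole table: n_D = 1 − X; n_C = X.
n_T stays at 1 (no change in mole number).
Mole fractions y_i = n_i/n_T; K_p = p_C / (p_D) with p_i = y_i·P.
Substituting and setting equal to 1.66 gives a polynomial in X; the root in (0,1) is X = 0.624.
Then n_C = 0.624, n_T = 1, so y_C = 0.624.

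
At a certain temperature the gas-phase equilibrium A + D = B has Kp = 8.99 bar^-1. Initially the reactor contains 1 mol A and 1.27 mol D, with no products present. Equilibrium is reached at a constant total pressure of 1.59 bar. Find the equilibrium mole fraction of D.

Basis: 1 mol A initially; let X = conversion of A. Extent ξ = X.
Moles: n_A = 1 − X; n_D = 1.27 − X; n_B = X.
n_T = Σnᵢ = 2.27 − X.
y_i = n_i/n_T, p_i = y_i·P. Kp = p_B / (p_A p_D).
Substituting and setting equal to 8.99 bar^-1 gives a polynomial in X; the root in (0,1) is X = 0.817.
Then n_D = 0.453, n_T = 1.45, so y_D = 0.312.

y_D = 0.312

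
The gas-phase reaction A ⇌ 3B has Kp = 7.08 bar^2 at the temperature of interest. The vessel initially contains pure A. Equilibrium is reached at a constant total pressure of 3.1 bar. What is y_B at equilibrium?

Take 1 mol A as basis and let X be its fractional conversion, so ξ = X.
Species balance: n_A = 1 − X; n_B = 3X.
Summing: n_T = 1 + 2X.
Mole fractions y_i = n_i/n_T; Kp = p_B^3 / (p_A) with p_i = y_i·P.
Substituting and setting equal to 7.08 bar^2 gives a polynomial in X; the root in (0,1) is X = 0.374.
Then n_B = 1.12, n_T = 1.75, so y_B = 0.642.

y_B = 0.642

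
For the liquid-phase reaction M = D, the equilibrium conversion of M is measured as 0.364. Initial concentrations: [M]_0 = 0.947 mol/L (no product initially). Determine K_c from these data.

Let X = conversion of M.
Concentrations: [M] = 0.947 − 0.947X; [D] = 0.947X.
At X = 0.364: [M] = 0.602, [D] = 0.345.
K_c = [D] / ([M]) = 0.572.

K_c = 0.572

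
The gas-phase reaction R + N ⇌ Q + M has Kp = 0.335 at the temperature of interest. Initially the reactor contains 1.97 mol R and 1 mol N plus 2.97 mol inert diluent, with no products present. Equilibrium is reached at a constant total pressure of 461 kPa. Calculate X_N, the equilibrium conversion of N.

X = 0.498

Take 1 mol N as basis and let X be its fractional conversion, so ξ = X.
At extent ξ: n_R = 1.97 − X; n_N = 1 − X; n_Q = X; n_M = X; n_I = 2.97 (inert).
n_T stays at 5.94 (no change in mole number).
With p_i = (n_i/n_T)P, Kp = p_Q p_M / (p_R p_N).
This yields a degree-2 equation in X; solving on (0,1), X = 0.498.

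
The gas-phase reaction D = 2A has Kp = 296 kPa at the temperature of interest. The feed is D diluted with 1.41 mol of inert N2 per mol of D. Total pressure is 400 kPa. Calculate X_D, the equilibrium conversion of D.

X = 0.513

Let X = conversion of D (basis 1 mol D); extent of reaction ξ = X.
At extent ξ: n_D = 1 − X; n_A = 2X; n_I = 1.41 (inert).
Summing: n_T = 2.41 + X.
Mole fractions y_i = n_i/n_T; Kp = p_A^2 / (p_D) with p_i = y_i·P.
Setting this equal to 296 kPa and taking the physical root (0 < X < 1) gives X = 0.513.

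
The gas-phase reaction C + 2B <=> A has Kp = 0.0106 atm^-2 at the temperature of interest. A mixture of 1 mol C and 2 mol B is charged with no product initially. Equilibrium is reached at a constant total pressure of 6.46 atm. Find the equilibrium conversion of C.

Basis: 1 mol C initially; let X = conversion of C. Extent ξ = X.
Mole table: n_C = 1 − X; n_B = 2 − 2X; n_A = X.
Summing: n_T = 3 − 2X.
With p_i = (n_i/n_T)P, Kp = p_A / (p_C p_B^2).
Equating to 0.0106 atm^-2 and solving on 0 < X < 1: X = 0.149.

X = 0.149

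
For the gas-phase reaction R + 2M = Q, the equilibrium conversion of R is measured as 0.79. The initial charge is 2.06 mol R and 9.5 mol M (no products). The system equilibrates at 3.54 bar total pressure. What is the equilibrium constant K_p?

Basis: 2.06 mol R initially; let X = conversion of R. Extent ξ = 2.06X.
Moles: n_R = 2.06 − 2.06X; n_M = 9.5 − 4.12X; n_Q = 2.06X.
Total moles n_T = 11.6 − 4.12X.
At X = 0.79: n_R = 0.433, n_M = 6.25, n_Q = 1.63, n_T = 8.31.
p_i = (n_i/n_T)·P. K_p = p_Q / (p_R p_M^2) = 0.531 bar^-2.

K_p = 0.531 bar^-2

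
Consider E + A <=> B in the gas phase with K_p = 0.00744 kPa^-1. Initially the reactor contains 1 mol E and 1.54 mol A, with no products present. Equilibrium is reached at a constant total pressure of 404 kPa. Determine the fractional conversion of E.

Take 1 mol E as basis and let X be its fractional conversion, so ξ = X.
Mole table: n_E = 1 − X; n_A = 1.54 − X; n_B = X.
n_T = Σnᵢ = 2.54 − X.
With p_i = (n_i/n_T)P, K_p = p_B / (p_E p_A).
This yields a degree-2 equation in X; solving on (0,1), X = 0.594.

X = 0.594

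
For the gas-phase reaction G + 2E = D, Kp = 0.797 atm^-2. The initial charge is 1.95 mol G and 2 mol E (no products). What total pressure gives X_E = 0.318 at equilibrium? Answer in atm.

P = 1.2 atm

Take 2 mol E as basis and let X be its fractional conversion, so ξ = X.
Moles: n_G = 1.95 − X; n_E = 2 − 2X; n_D = X.
Summing: n_T = 3.95 − 2X.
Kp = p_D / (p_G p_E^2) with p_i = (n_i/n_T)·P.
At X = 0.318: the mole-fraction product g(X) = Π y_i^ν_i = 1.15. Since Kp = g(X)·P^{-2}, P = (g/Kp)^(1/2) = (1.15/0.797)^(1/2) = 1.2 atm.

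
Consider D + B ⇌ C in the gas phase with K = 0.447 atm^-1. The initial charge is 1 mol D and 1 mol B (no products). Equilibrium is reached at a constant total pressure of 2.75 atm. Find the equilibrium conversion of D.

X = 0.330

Basis: 1 mol D initially; let X = conversion of D. Extent ξ = X.
Species balance: n_D = 1 − X; n_B = 1 − X; n_C = X.
n_T = Σnᵢ = 2 − X.
Mole fractions y_i = n_i/n_T; K = p_C / (p_D p_B) with p_i = y_i·P.
Setting this equal to 0.447 atm^-1 and taking the physical root (0 < X < 1) gives X = 0.330.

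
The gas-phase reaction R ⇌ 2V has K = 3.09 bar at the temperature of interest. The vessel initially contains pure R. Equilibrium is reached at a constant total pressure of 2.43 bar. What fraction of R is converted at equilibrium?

Take 1 mol R as basis and let X be its fractional conversion, so ξ = X.
Moles: n_R = 1 − X; n_V = 2X.
n_T = Σnᵢ = 1 + X.
y_i = n_i/n_T, p_i = y_i·P. K = p_V^2 / (p_R).
Substituting and setting equal to 3.09 bar gives a polynomial in X; the root in (0,1) is X = 0.491.

X = 0.491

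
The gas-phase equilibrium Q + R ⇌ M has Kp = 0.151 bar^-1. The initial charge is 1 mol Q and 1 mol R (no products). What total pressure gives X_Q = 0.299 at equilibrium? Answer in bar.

Let X = conversion of Q (basis 1 mol Q); extent of reaction ξ = X.
Species balance: n_Q = 1 − X; n_R = 1 − X; n_M = X.
Summing: n_T = 2 − X.
Kp = p_M / (p_Q p_R) with p_i = (n_i/n_T)·P.
At X = 0.299: the mole-fraction product g(X) = Π y_i^ν_i = 1.035. Since Kp = g(X)·P^{-1}, P = (g/Kp)^(1/1) = (1.035/0.151)^(1/1) = 6.85 bar.

P = 6.85 bar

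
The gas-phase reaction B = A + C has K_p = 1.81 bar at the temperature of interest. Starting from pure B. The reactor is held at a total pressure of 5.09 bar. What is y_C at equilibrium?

Take 1 mol B as basis and let X be its fractional conversion, so ξ = X.
Mole table: n_B = 1 − X; n_A = X; n_C = X.
Total moles n_T = 1 + X.
y_i = n_i/n_T, p_i = y_i·P. K_p = p_A p_C / (p_B).
Substituting and setting equal to 1.81 bar gives a polynomial in X; the root in (0,1) is X = 0.512.
Then n_C = 0.512, n_T = 1.51, so y_C = 0.339.

y_C = 0.339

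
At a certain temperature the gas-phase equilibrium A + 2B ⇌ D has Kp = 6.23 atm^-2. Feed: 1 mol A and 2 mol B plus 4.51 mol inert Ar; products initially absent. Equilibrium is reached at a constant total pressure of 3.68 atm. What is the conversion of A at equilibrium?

X = 0.588

Let X = conversion of A (basis 1 mol A); extent of reaction ξ = X.
Species balance: n_A = 1 − X; n_B = 2 − 2X; n_D = X; n_I = 4.51 (inert).
Total moles n_T = 7.51 − 2X.
Mole fractions y_i = n_i/n_T; Kp = p_D / (p_A p_B^2) with p_i = y_i·P.
Substituting and setting equal to 6.23 atm^-2 gives a polynomial in X; the root in (0,1) is X = 0.588.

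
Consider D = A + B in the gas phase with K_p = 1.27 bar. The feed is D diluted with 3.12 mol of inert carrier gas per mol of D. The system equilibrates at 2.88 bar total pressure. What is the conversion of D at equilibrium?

Let X = conversion of D (basis 1 mol D); extent of reaction ξ = X.
Moles: n_D = 1 − X; n_A = X; n_B = X; n_I = 3.12 (inert).
n_T = Σnᵢ = 4.12 + X.
With p_i = (n_i/n_T)P, K_p = p_A p_B / (p_D).
Substituting and setting equal to 1.27 bar gives a polynomial in X; the root in (0,1) is X = 0.743.

X = 0.743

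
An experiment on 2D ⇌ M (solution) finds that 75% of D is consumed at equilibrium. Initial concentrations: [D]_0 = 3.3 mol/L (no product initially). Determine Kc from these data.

Kc = 1.82 L/mol

Let X = conversion of D.
Concentrations: [D] = 3.3 − 3.3X; [M] = 1.65X.
At X = 0.75: [D] = 0.825, [M] = 1.24.
Kc = [M] / ([D]^2) = 1.82 L/mol.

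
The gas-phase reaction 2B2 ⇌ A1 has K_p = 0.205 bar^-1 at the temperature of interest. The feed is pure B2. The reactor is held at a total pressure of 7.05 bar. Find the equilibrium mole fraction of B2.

y_B2 = 0.555

Basis: 1 mol B2 initially; let X = conversion of B2. Extent ξ = 0.5X.
At extent ξ: n_B2 = 1 − X; n_A1 = 0.5X.
Summing: n_T = 1 − 0.5X.
Mole fractions y_i = n_i/n_T; K_p = p_A1 / (p_B2^2) with p_i = y_i·P.
Setting this equal to 0.205 bar^-1 and taking the physical root (0 < X < 1) gives X = 0.616.
Then n_B2 = 0.384, n_T = 0.692, so y_B2 = 0.555.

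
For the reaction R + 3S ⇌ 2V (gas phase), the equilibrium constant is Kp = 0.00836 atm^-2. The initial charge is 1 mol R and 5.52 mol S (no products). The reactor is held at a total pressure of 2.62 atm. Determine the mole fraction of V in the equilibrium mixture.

Let X = conversion of R (basis 1 mol R); extent of reaction ξ = X.
Species balance: n_R = 1 − X; n_S = 5.52 − 3X; n_V = 2X.
Total moles n_T = 6.52 − 2X.
y_i = n_i/n_T, p_i = y_i·P. Kp = p_V^2 / (p_R p_S^3).
Substituting and setting equal to 0.00836 atm^-2 gives a polynomial in X; the root in (0,1) is X = 0.193.
Then n_V = 0.385, n_T = 6.13, so y_V = 0.063.

y_V = 0.063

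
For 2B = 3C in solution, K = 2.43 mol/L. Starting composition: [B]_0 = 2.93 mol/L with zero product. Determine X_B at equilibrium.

Let X = conversion of B; extent ξ = 2.93X/2 mol/L.
Concentrations: [B] = 2.93 − 2.93X; [C] = 4.4X.
K = [C]^3 / ([B]^2).
Setting equal to 2.43 and solving for X on (0,1) gives X = 0.430.

X = 0.430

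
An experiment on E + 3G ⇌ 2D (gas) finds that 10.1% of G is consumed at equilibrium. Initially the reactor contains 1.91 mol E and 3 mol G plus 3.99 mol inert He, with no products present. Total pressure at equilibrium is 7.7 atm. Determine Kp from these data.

Kp = 0.00147 atm^-2

Basis: 3 mol G initially; let X = conversion of G. Extent ξ = X.
Species balance: n_E = 1.91 − X; n_G = 3 − 3X; n_D = 2X; n_I = 3.99 (inert).
Total moles n_T = 8.9 − 2X.
At X = 0.101: n_E = 1.81, n_G = 2.7, n_D = 0.202, n_T = 8.7.
p_i = (n_i/n_T)·P. Kp = p_D^2 / (p_E p_G^3) = 0.00147 atm^-2.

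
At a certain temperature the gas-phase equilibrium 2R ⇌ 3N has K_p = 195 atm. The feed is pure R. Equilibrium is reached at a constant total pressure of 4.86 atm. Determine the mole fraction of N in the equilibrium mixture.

y_N = 0.872

Take 1 mol R as basis and let X be its fractional conversion, so ξ = 0.5X.
Species balance: n_R = 1 − X; n_N = 1.5X.
Total moles n_T = 1 + 0.5X.
With p_i = (n_i/n_T)P, K_p = p_N^3 / (p_R^2).
Substituting and setting equal to 195 atm gives a polynomial in X; the root in (0,1) is X = 0.819.
Then n_N = 1.23, n_T = 1.41, so y_N = 0.872.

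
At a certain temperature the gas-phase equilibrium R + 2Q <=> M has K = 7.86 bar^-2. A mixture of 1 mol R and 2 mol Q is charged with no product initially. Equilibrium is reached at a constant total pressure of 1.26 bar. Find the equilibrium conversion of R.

X = 0.666

Let X = conversion of R (basis 1 mol R); extent of reaction ξ = X.
Species balance: n_R = 1 − X; n_Q = 2 − 2X; n_M = X.
Summing: n_T = 3 − 2X.
Mole fractions y_i = n_i/n_T; K = p_M / (p_R p_Q^2) with p_i = y_i·P.
Substituting and setting equal to 7.86 bar^-2 gives a polynomial in X; the root in (0,1) is X = 0.666.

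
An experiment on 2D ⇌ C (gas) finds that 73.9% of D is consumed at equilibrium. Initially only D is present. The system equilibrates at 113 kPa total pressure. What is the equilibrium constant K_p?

K_p = 0.0303 kPa^-1

Take 1 mol D as basis and let X be its fractional conversion, so ξ = 0.5X.
Species balance: n_D = 1 − X; n_C = 0.5X.
n_T = Σnᵢ = 1 − 0.5X.
At X = 0.739: n_D = 0.261, n_C = 0.369, n_T = 0.631.
p_i = (n_i/n_T)·P. K_p = p_C / (p_D^2) = 0.0303 kPa^-1.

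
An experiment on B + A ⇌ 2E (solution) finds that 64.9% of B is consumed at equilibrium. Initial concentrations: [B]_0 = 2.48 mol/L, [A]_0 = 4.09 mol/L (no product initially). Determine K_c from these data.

K_c = 4.8

Let X = conversion of B.
Concentrations: [B] = 2.48 − 2.48X; [A] = 4.09 − 2.48X; [E] = 4.96X.
At X = 0.649: [B] = 0.87, [A] = 2.48, [E] = 3.22.
K_c = [E]^2 / ([B] [A]) = 4.8.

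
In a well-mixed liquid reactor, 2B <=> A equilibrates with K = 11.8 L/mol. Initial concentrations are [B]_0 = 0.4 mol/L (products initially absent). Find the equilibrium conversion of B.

X = 0.723

Let X = conversion of B; extent ξ = 0.4X/2 mol/L.
Concentrations: [B] = 0.4 − 0.4X; [A] = 0.2X.
K = [A] / ([B]^2).
This equals 11.8 at X = 0.723 (the root in 0 < X < 1).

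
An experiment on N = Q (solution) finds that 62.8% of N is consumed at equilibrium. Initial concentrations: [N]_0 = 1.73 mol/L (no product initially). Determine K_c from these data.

K_c = 1.69

Let X = conversion of N.
Concentrations: [N] = 1.73 − 1.73X; [Q] = 1.73X.
At X = 0.628: [N] = 0.644, [Q] = 1.09.
K_c = [Q] / ([N]) = 1.69.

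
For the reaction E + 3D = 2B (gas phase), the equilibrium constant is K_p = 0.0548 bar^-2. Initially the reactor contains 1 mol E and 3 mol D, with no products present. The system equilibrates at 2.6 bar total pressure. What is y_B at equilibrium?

y_B = 0.145

Basis: 1 mol E initially; let X = conversion of E. Extent ξ = X.
Moles: n_E = 1 − X; n_D = 3 − 3X; n_B = 2X.
Total moles n_T = 4 − 2X.
With p_i = (n_i/n_T)P, K_p = p_B^2 / (p_E p_D^3).
This yields a degree-4 equation in X; solving on (0,1), X = 0.253.
Then n_B = 0.505, n_T = 3.49, so y_B = 0.145.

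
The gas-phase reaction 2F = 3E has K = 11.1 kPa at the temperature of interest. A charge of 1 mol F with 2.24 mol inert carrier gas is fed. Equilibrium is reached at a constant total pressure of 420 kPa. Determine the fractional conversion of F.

Let X = conversion of F (basis 1 mol F); extent of reaction ξ = 0.5X.
At extent ξ: n_F = 1 − X; n_E = 1.5X; n_I = 2.24 (inert).
Total moles n_T = 3.24 + 0.5X.
y_i = n_i/n_T, p_i = y_i·P. K = p_E^3 / (p_F^2).
Equating to 11.1 kPa and solving on 0 < X < 1: X = 0.246.

X = 0.246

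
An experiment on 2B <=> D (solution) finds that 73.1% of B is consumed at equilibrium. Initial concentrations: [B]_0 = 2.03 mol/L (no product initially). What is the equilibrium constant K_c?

Let X = conversion of B.
Concentrations: [B] = 2.03 − 2.03X; [D] = 1.01X.
At X = 0.731: [B] = 0.546, [D] = 0.742.
K_c = [D] / ([B]^2) = 2.49 L/mol.

K_c = 2.49 L/mol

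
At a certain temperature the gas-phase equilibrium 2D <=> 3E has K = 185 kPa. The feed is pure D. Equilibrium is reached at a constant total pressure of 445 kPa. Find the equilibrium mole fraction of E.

Basis: 1 mol D initially; let X = conversion of D. Extent ξ = 0.5X.
Moles: n_D = 1 − X; n_E = 1.5X.
n_T = Σnᵢ = 1 + 0.5X.
Mole fractions y_i = n_i/n_T; K = p_E^3 / (p_D^2) with p_i = y_i·P.
Substituting and setting equal to 185 kPa gives a polynomial in X; the root in (0,1) is X = 0.382.
Then n_E = 0.574, n_T = 1.19, so y_E = 0.482.

y_E = 0.482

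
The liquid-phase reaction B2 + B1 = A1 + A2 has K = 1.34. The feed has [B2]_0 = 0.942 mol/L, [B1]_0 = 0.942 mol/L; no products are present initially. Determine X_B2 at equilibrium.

Let X = conversion of B2; extent ξ = 0.942·X mol/L.
Concentrations: [B2] = 0.942 − 0.942X; [B1] = 0.942 − 0.942X; [A1] = 0.942X; [A2] = 0.942X.
K = [A1] [A2] / ([B2] [B1]).
This equals 1.34 at X = 0.537 (the root in 0 < X < 1).

X = 0.537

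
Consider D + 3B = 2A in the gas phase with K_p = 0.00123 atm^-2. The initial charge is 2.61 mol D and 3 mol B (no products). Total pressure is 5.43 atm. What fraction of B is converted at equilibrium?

Take 3 mol B as basis and let X be its fractional conversion, so ξ = X.
Moles: n_D = 2.61 − X; n_B = 3 − 3X; n_A = 2X.
n_T = Σnᵢ = 5.61 − 2X.
Mole fractions y_i = n_i/n_T; K_p = p_A^2 / (p_D p_B^3) with p_i = y_i·P.
This yields a degree-4 equation in X; solving on (0,1), X = 0.120.

X = 0.120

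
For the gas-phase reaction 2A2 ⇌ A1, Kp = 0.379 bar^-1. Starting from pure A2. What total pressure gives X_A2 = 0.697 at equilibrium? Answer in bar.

P = 6.53 bar

Take 1 mol A2 as basis and let X be its fractional conversion, so ξ = 0.5X.
Mole table: n_A2 = 1 − X; n_A1 = 0.5X.
n_T = Σnᵢ = 1 − 0.5X.
Kp = p_A1 / (p_A2^2) with p_i = (n_i/n_T)·P.
At X = 0.697: the mole-fraction product g(X) = Π y_i^ν_i = 2.473. Since Kp = g(X)·P^{-1}, P = (g/Kp)^(1/1) = (2.473/0.379)^(1/1) = 6.53 bar.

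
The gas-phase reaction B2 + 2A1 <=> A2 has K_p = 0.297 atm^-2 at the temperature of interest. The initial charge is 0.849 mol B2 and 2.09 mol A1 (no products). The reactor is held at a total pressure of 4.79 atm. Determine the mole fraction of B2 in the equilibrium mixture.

y_B2 = 0.159

Take 0.849 mol B2 as basis and let X be its fractional conversion, so ξ = 0.849X.
Moles: n_B2 = 0.849 − 0.849X; n_A1 = 2.09 − 1.7X; n_A2 = 0.849X.
Summing: n_T = 2.94 − 1.7X.
Mole fractions y_i = n_i/n_T; K_p = p_A2 / (p_B2 p_A1^2) with p_i = y_i·P.
This yields a degree-3 equation in X; solving on (0,1), X = 0.660.
Then n_B2 = 0.289, n_T = 1.82, so y_B2 = 0.159.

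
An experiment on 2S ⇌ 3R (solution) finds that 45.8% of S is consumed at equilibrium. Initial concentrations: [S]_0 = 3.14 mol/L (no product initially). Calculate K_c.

K_c = 3.47 mol/L

Let X = conversion of S.
Concentrations: [S] = 3.14 − 3.14X; [R] = 4.71X.
At X = 0.458: [S] = 1.7, [R] = 2.16.
K_c = [R]^3 / ([S]^2) = 3.47 mol/L.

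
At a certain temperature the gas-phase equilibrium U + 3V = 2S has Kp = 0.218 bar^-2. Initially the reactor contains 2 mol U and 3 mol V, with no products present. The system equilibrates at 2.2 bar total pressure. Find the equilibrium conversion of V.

X = 0.386

Take 3 mol V as basis and let X be its fractional conversion, so ξ = X.
Moles: n_U = 2 − X; n_V = 3 − 3X; n_S = 2X.
Total moles n_T = 5 − 2X.
Mole fractions y_i = n_i/n_T; Kp = p_S^2 / (p_U p_V^3) with p_i = y_i·P.
This yields a degree-4 equation in X; solving on (0,1), X = 0.386.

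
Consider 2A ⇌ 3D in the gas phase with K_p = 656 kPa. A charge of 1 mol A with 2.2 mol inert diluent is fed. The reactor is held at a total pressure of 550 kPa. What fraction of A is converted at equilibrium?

X = 0.591

Let X = conversion of A (basis 1 mol A); extent of reaction ξ = 0.5X.
Species balance: n_A = 1 − X; n_D = 1.5X; n_I = 2.2 (inert).
Summing: n_T = 3.2 + 0.5X.
With p_i = (n_i/n_T)P, K_p = p_D^3 / (p_A^2).
Setting this equal to 656 kPa and taking the physical root (0 < X < 1) gives X = 0.591.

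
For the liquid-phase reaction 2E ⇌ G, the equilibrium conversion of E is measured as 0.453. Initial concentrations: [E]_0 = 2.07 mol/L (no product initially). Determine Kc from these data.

Kc = 0.366 L/mol

Let X = conversion of E.
Concentrations: [E] = 2.07 − 2.07X; [G] = 1.03X.
At X = 0.453: [E] = 1.13, [G] = 0.469.
Kc = [G] / ([E]^2) = 0.366 L/mol.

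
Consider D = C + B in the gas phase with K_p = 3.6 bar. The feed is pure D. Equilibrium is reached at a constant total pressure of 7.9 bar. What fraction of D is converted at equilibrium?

Let X = conversion of D (basis 1 mol D); extent of reaction ξ = X.
Mole table: n_D = 1 − X; n_C = X; n_B = X.
Total moles n_T = 1 + X.
y_i = n_i/n_T, p_i = y_i·P. K_p = p_C p_B / (p_D).
Setting this equal to 3.6 bar and taking the physical root (0 < X < 1) gives X = 0.560.

X = 0.560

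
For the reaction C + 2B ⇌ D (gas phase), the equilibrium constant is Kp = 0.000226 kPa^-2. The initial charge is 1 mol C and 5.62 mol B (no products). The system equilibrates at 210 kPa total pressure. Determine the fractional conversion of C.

X = 0.863

Take 1 mol C as basis and let X be its fractional conversion, so ξ = X.
At extent ξ: n_C = 1 − X; n_B = 5.62 − 2X; n_D = X.
Summing: n_T = 6.62 − 2X.
Mole fractions y_i = n_i/n_T; Kp = p_D / (p_C p_B^2) with p_i = y_i·P.
Setting this equal to 0.000226 kPa^-2 and taking the physical root (0 < X < 1) gives X = 0.863.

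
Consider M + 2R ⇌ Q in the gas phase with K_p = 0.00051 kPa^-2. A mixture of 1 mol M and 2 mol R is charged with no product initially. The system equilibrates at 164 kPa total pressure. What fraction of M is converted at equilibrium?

X = 0.678

Basis: 1 mol M initially; let X = conversion of M. Extent ξ = X.
Species balance: n_M = 1 − X; n_R = 2 − 2X; n_Q = X.
Total moles n_T = 3 − 2X.
y_i = n_i/n_T, p_i = y_i·P. K_p = p_Q / (p_M p_R^2).
Setting this equal to 0.00051 kPa^-2 and taking the physical root (0 < X < 1) gives X = 0.678.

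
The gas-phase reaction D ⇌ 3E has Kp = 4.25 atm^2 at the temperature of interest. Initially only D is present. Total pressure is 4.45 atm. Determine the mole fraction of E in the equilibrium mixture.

y_E = 0.481

Let X = conversion of D (basis 1 mol D); extent of reaction ξ = X.
Moles: n_D = 1 − X; n_E = 3X.
n_T = Σnᵢ = 1 + 2X.
Mole fractions y_i = n_i/n_T; Kp = p_E^3 / (p_D) with p_i = y_i·P.
Setting this equal to 4.25 atm^2 and taking the physical root (0 < X < 1) gives X = 0.236.
Then n_E = 0.708, n_T = 1.47, so y_E = 0.481.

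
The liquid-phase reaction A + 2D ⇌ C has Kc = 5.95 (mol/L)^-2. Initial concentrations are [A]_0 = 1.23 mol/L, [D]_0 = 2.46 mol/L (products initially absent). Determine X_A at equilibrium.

X = 0.728

Let X = conversion of A; extent ξ = 1.23·X mol/L.
Concentrations: [A] = 1.23 − 1.23X; [D] = 2.46 − 2.46X; [C] = 1.23X.
Kc = [C] / ([A] [D]^2).
Setting equal to 5.95 and solving for X on (0,1) gives X = 0.728.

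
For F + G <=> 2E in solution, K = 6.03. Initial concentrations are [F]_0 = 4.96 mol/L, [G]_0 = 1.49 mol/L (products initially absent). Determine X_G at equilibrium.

Let X = conversion of G; extent ξ = 1.49·X mol/L.
Concentrations: [F] = 4.96 − 1.49X; [G] = 1.49 − 1.49X; [E] = 2.98X.
K = [E]^2 / ([F] [G]).
Solving K = 6.03 for X ∈ (0,1): X = 0.821.

X = 0.821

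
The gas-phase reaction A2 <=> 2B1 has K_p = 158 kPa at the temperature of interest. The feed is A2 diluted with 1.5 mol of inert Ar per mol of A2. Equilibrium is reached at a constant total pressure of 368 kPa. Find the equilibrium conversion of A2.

Basis: 1 mol A2 initially; let X = conversion of A2. Extent ξ = X.
At extent ξ: n_A2 = 1 − X; n_B1 = 2X; n_I = 1.5 (inert).
Summing: n_T = 2.5 + X.
Mole fractions y_i = n_i/n_T; K_p = p_B1^2 / (p_A2) with p_i = y_i·P.
Setting this equal to 158 kPa and taking the physical root (0 < X < 1) gives X = 0.425.

X = 0.425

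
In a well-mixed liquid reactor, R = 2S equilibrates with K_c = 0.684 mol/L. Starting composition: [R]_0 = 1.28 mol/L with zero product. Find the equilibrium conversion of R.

X = 0.305

Let X = conversion of R; extent ξ = 1.28·X mol/L.
Concentrations: [R] = 1.28 − 1.28X; [S] = 2.56X.
K_c = [S]^2 / ([R]).
This equals 0.684 at X = 0.305 (the root in 0 < X < 1).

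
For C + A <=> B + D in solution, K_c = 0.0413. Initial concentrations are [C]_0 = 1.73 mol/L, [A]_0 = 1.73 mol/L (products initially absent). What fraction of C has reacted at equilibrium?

Let X = conversion of C; extent ξ = 1.73·X mol/L.
Concentrations: [C] = 1.73 − 1.73X; [A] = 1.73 − 1.73X; [B] = 1.73X; [D] = 1.73X.
K_c = [B] [D] / ([C] [A]).
This equals 0.0413 at X = 0.169 (the root in 0 < X < 1).

X = 0.169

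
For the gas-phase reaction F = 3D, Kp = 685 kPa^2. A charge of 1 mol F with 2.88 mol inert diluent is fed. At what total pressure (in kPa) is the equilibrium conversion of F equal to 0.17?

P = 276 kPa

Basis: 1 mol F initially; let X = conversion of F. Extent ξ = X.
Species balance: n_F = 1 − X; n_D = 3X; n_I = 2.88 (inert).
Summing: n_T = 3.88 + 2X.
Kp = p_D^3 / (p_F) with p_i = (n_i/n_T)·P.
At X = 0.17: the mole-fraction product g(X) = Π y_i^ν_i = 0.008974. Since Kp = g(X)·P^{2}, P = (Kp/g)^(1/2) = (685/0.008974)^(1/2) = 276 kPa.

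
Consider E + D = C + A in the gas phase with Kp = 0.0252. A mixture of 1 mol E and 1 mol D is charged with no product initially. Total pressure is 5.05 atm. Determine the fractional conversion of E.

X = 0.137

Take 1 mol E as basis and let X be its fractional conversion, so ξ = X.
Mole table: n_E = 1 − X; n_D = 1 − X; n_C = X; n_A = X.
Total moles n_T = 2 (Δν = 0, constant).
With p_i = (n_i/n_T)P, Kp = p_C p_A / (p_E p_D).
This yields a degree-2 equation in X; solving on (0,1), X = 0.137.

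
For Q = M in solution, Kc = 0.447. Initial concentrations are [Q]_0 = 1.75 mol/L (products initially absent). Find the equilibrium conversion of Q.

X = 0.309

Let X = conversion of Q; extent ξ = 1.75·X mol/L.
Concentrations: [Q] = 1.75 − 1.75X; [M] = 1.75X.
Kc = [M] / ([Q]).
Equating to 0.447: the physical root is X = 0.309.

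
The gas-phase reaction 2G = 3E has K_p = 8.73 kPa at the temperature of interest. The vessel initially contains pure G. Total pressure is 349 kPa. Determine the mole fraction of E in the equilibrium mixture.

y_E = 0.243

Let X = conversion of G (basis 1 mol G); extent of reaction ξ = 0.5X.
At extent ξ: n_G = 1 − X; n_E = 1.5X.
n_T = Σnᵢ = 1 + 0.5X.
y_i = n_i/n_T, p_i = y_i·P. K_p = p_E^3 / (p_G^2).
This yields a degree-3 equation in X; solving on (0,1), X = 0.176.
Then n_E = 0.264, n_T = 1.09, so y_E = 0.243.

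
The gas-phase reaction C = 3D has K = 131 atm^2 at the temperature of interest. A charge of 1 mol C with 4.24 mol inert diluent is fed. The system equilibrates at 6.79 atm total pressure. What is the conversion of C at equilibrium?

Take 1 mol C as basis and let X be its fractional conversion, so ξ = X.
At extent ξ: n_C = 1 − X; n_D = 3X; n_I = 4.24 (inert).
Summing: n_T = 5.24 + 2X.
Mole fractions y_i = n_i/n_T; K = p_D^3 / (p_C) with p_i = y_i·P.
Equating to 131 atm^2 and solving on 0 < X < 1: X = 0.871.

X = 0.871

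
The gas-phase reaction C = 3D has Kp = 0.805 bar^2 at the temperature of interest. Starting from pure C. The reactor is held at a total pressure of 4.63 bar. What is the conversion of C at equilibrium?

X = 0.124

Basis: 1 mol C initially; let X = conversion of C. Extent ξ = X.
Species balance: n_C = 1 − X; n_D = 3X.
Summing: n_T = 1 + 2X.
With p_i = (n_i/n_T)P, Kp = p_D^3 / (p_C).
This yields a degree-3 equation in X; solving on (0,1), X = 0.124.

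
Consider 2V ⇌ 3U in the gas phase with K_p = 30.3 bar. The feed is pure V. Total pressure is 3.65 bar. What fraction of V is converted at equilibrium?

Let X = conversion of V (basis 1 mol V); extent of reaction ξ = 0.5X.
At extent ξ: n_V = 1 − X; n_U = 1.5X.
Total moles n_T = 1 + 0.5X.
y_i = n_i/n_T, p_i = y_i·P. K_p = p_U^3 / (p_V^2).
Equating to 30.3 bar and solving on 0 < X < 1: X = 0.687.

X = 0.687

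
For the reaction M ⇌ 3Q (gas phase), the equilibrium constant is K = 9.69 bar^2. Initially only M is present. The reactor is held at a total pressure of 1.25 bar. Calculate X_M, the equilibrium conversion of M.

Basis: 1 mol M initially; let X = conversion of M. Extent ξ = X.
Species balance: n_M = 1 − X; n_Q = 3X.
n_T = Σnᵢ = 1 + 2X.
With p_i = (n_i/n_T)P, K = p_Q^3 / (p_M).
This yields a degree-3 equation in X; solving on (0,1), X = 0.724.

X = 0.724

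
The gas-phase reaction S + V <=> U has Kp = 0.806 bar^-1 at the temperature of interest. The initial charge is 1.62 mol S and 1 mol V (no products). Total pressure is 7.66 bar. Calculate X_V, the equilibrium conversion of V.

X = 0.743

Basis: 1 mol V initially; let X = conversion of V. Extent ξ = X.
At extent ξ: n_S = 1.62 − X; n_V = 1 − X; n_U = X.
Total moles n_T = 2.62 − X.
With p_i = (n_i/n_T)P, Kp = p_U / (p_S p_V).
Substituting and setting equal to 0.806 bar^-1 gives a polynomial in X; the root in (0,1) is X = 0.743.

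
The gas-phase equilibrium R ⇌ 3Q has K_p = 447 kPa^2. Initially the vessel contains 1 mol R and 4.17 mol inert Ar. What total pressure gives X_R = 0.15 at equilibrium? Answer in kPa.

Take 1 mol R as basis and let X be its fractional conversion, so ξ = X.
Moles: n_R = 1 − X; n_Q = 3X; n_I = 4.17 (inert).
Summing: n_T = 5.17 + 2X.
K_p = p_Q^3 / (p_R) with p_i = (n_i/n_T)·P.
At X = 0.15: the mole-fraction product g(X) = Π y_i^ν_i = 0.003583. Since K_p = g(X)·P^{2}, P = (K_p/g)^(1/2) = (447/0.003583)^(1/2) = 353 kPa.

P = 353 kPa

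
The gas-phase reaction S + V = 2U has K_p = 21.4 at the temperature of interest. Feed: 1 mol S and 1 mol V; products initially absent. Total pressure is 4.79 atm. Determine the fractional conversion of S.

Take 1 mol S as basis and let X be its fractional conversion, so ξ = X.
Species balance: n_S = 1 − X; n_V = 1 − X; n_U = 2X.
Since Δν = 0, n_T = 2 throughout.
Mole fractions y_i = n_i/n_T; K_p = p_U^2 / (p_S p_V) with p_i = y_i·P.
Setting this equal to 21.4 and taking the physical root (0 < X < 1) gives X = 0.698.

X = 0.698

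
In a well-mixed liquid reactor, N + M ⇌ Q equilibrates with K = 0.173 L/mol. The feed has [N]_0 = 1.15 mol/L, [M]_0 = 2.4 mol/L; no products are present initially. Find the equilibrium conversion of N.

Let X = conversion of N; extent ξ = 1.15·X mol/L.
Concentrations: [N] = 1.15 − 1.15X; [M] = 2.4 − 1.15X; [Q] = 1.15X.
K = [Q] / ([N] [M]).
This equals 0.173 at X = 0.266 (the root in 0 < X < 1).

X = 0.266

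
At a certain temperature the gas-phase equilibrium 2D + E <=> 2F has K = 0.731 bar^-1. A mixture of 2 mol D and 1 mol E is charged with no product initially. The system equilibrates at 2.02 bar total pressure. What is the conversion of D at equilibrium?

X = 0.373

Take 2 mol D as basis and let X be its fractional conversion, so ξ = X.
Species balance: n_D = 2 − 2X; n_E = 1 − X; n_F = 2X.
Total moles n_T = 3 − X.
With p_i = (n_i/n_T)P, K = p_F^2 / (p_D^2 p_E).
This yields a degree-3 equation in X; solving on (0,1), X = 0.373.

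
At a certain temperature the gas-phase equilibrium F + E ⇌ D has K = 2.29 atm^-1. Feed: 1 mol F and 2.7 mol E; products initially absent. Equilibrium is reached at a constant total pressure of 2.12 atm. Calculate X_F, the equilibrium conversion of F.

Basis: 1 mol F initially; let X = conversion of F. Extent ξ = X.
At extent ξ: n_F = 1 − X; n_E = 2.7 − X; n_D = X.
n_T = Σnᵢ = 3.7 − X.
With p_i = (n_i/n_T)P, K = p_D / (p_F p_E).
Setting this equal to 2.29 atm^-1 and taking the physical root (0 < X < 1) gives X = 0.762.

X = 0.762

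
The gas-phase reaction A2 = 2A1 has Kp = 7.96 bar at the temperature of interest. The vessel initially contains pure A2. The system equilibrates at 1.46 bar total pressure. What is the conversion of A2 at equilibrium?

Let X = conversion of A2 (basis 1 mol A2); extent of reaction ξ = X.
At extent ξ: n_A2 = 1 − X; n_A1 = 2X.
Summing: n_T = 1 + X.
y_i = n_i/n_T, p_i = y_i·P. Kp = p_A1^2 / (p_A2).
Substituting and setting equal to 7.96 bar gives a polynomial in X; the root in (0,1) is X = 0.759.

X = 0.759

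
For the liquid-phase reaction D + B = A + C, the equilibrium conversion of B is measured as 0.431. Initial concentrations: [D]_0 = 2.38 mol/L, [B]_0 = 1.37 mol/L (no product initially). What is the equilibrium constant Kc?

Kc = 0.25

Let X = conversion of B.
Concentrations: [D] = 2.38 − 1.37X; [B] = 1.37 − 1.37X; [A] = 1.37X; [C] = 1.37X.
At X = 0.431: [D] = 1.79, [B] = 0.78, [A] = 0.59, [C] = 0.59.
Kc = [A] [C] / ([D] [B]) = 0.25.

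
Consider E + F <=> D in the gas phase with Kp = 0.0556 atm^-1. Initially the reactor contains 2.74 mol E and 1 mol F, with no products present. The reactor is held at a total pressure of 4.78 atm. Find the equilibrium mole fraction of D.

y_D = 0.045

Take 1 mol F as basis and let X be its fractional conversion, so ξ = X.
Species balance: n_E = 2.74 − X; n_F = 1 − X; n_D = X.
n_T = Σnᵢ = 3.74 − X.
Mole fractions y_i = n_i/n_T; Kp = p_D / (p_E p_F) with p_i = y_i·P.
Substituting and setting equal to 0.0556 atm^-1 gives a polynomial in X; the root in (0,1) is X = 0.161.
Then n_D = 0.161, n_T = 3.58, so y_D = 0.045.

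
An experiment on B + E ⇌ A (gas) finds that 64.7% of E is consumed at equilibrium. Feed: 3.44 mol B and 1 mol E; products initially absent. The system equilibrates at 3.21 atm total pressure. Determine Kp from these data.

Kp = 0.775 atm^-1

Take 1 mol E as basis and let X be its fractional conversion, so ξ = X.
Mole table: n_B = 3.44 − X; n_E = 1 − X; n_A = X.
n_T = Σnᵢ = 4.44 − X.
At X = 0.647: n_B = 2.79, n_E = 0.353, n_A = 0.647, n_T = 3.79.
p_i = (n_i/n_T)·P. Kp = p_A / (p_B p_E) = 0.775 atm^-1.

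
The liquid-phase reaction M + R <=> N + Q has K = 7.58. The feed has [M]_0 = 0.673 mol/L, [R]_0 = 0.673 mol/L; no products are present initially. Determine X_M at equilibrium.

X = 0.734

Let X = conversion of M; extent ξ = 0.673·X mol/L.
Concentrations: [M] = 0.673 − 0.673X; [R] = 0.673 − 0.673X; [N] = 0.673X; [Q] = 0.673X.
K = [N] [Q] / ([M] [R]).
Solving K = 7.58 for X ∈ (0,1): X = 0.734.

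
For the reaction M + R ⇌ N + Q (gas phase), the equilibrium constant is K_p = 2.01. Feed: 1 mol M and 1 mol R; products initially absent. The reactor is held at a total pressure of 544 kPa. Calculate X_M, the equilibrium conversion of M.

Let X = conversion of M (basis 1 mol M); extent of reaction ξ = X.
Species balance: n_M = 1 − X; n_R = 1 − X; n_N = X; n_Q = X.
Since Δν = 0, n_T = 2 throughout.
With p_i = (n_i/n_T)P, K_p = p_N p_Q / (p_M p_R).
This yields a degree-2 equation in X; solving on (0,1), X = 0.586.

X = 0.586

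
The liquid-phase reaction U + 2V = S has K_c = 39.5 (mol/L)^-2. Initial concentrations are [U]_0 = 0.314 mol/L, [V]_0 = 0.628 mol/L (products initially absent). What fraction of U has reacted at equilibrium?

X = 0.653

Let X = conversion of U; extent ξ = 0.314·X mol/L.
Concentrations: [U] = 0.314 − 0.314X; [V] = 0.628 − 0.628X; [S] = 0.314X.
K_c = [S] / ([U] [V]^2).
Setting equal to 39.5 and solving for X on (0,1) gives X = 0.653.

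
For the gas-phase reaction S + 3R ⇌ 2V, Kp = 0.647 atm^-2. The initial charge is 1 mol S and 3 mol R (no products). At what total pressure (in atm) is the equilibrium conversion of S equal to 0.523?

Basis: 1 mol S initially; let X = conversion of S. Extent ξ = X.
Species balance: n_S = 1 − X; n_R = 3 − 3X; n_V = 2X.
Total moles n_T = 4 − 2X.
Kp = p_V^2 / (p_S p_R^3) with p_i = (n_i/n_T)·P.
At X = 0.523: the mole-fraction product g(X) = Π y_i^ν_i = 6.83. Since Kp = g(X)·P^{-2}, P = (g/Kp)^(1/2) = (6.83/0.647)^(1/2) = 3.25 atm.

P = 3.25 atm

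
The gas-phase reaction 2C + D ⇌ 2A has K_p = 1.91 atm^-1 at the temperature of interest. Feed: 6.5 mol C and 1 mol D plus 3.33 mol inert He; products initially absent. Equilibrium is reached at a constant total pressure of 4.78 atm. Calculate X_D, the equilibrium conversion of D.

X = 0.859

Let X = conversion of D (basis 1 mol D); extent of reaction ξ = X.
Mole table: n_C = 6.5 − 2X; n_D = 1 − X; n_A = 2X; n_I = 3.33 (inert).
Summing: n_T = 10.8 − X.
y_i = n_i/n_T, p_i = y_i·P. K_p = p_A^2 / (p_C^2 p_D).
Substituting and setting equal to 1.91 atm^-1 gives a polynomial in X; the root in (0,1) is X = 0.859.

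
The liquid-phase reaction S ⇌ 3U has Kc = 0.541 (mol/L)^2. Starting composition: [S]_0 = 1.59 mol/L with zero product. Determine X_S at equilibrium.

Let X = conversion of S; extent ξ = 1.59·X mol/L.
Concentrations: [S] = 1.59 − 1.59X; [U] = 4.77X.
Kc = [U]^3 / ([S]).
Setting equal to 0.541 and solving for X on (0,1) gives X = 0.186.

X = 0.186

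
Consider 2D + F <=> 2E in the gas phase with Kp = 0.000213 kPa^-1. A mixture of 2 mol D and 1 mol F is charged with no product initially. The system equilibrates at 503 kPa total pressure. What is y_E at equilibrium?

Let X = conversion of D (basis 2 mol D); extent of reaction ξ = X.
Species balance: n_D = 2 − 2X; n_F = 1 − X; n_E = 2X.
Total moles n_T = 3 − X.
Mole fractions y_i = n_i/n_T; Kp = p_E^2 / (p_D^2 p_F) with p_i = y_i·P.
Substituting and setting equal to 0.000213 kPa^-1 gives a polynomial in X; the root in (0,1) is X = 0.152.
Then n_E = 0.303, n_T = 2.85, so y_E = 0.106.

y_E = 0.106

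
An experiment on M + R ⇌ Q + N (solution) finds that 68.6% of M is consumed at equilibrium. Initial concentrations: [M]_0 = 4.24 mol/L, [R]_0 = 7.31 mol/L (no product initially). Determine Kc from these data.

Kc = 1.44

Let X = conversion of M.
Concentrations: [M] = 4.24 − 4.24X; [R] = 7.31 − 4.24X; [Q] = 4.24X; [N] = 4.24X.
At X = 0.686: [M] = 1.33, [R] = 4.4, [Q] = 2.91, [N] = 2.91.
Kc = [Q] [N] / ([M] [R]) = 1.44.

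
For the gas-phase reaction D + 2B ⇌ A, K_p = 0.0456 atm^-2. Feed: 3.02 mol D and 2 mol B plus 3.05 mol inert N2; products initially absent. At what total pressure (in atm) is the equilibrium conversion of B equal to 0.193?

Let X = conversion of B (basis 2 mol B); extent of reaction ξ = X.
Moles: n_D = 3.02 − X; n_B = 2 − 2X; n_A = X; n_I = 3.05 (inert).
Summing: n_T = 8.07 − 2X.
K_p = p_A / (p_D p_B^2) with p_i = (n_i/n_T)·P.
At X = 0.193: the mole-fraction product g(X) = Π y_i^ν_i = 1.547. Since K_p = g(X)·P^{-2}, P = (g/K_p)^(1/2) = (1.547/0.0456)^(1/2) = 5.83 atm.

P = 5.83 atm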